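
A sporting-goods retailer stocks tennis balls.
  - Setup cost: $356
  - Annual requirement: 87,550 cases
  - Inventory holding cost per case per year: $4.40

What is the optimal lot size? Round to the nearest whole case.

3,764 cases

Q* = √(2·D·S / H) = √(2·87,550·356 / 4.4) = √14,167,181.8 ≈ 3,763.93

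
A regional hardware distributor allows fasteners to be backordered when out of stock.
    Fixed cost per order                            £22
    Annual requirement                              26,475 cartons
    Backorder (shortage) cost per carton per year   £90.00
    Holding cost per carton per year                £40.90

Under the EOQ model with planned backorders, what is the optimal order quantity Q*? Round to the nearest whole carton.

Q* = √(2DS/H) · √((H + b)/b)
   = √(2 × 26,475 × 22 / 40.9) · √((40.9 + 90) / 90)
   = 168.765 × 1.2060 ≈ 203.53

204 cartons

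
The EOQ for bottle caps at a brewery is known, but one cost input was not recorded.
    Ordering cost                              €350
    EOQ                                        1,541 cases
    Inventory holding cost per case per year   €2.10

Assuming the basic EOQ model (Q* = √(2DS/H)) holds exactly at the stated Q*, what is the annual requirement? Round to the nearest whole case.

Since Q* = (2DS/H)^½, squaring gives Q*²·H = 2DS.
D = Q²H / (2S) = 1,541² × 2.1 / (2 × 350) = 7,124.04

7,124 cases per year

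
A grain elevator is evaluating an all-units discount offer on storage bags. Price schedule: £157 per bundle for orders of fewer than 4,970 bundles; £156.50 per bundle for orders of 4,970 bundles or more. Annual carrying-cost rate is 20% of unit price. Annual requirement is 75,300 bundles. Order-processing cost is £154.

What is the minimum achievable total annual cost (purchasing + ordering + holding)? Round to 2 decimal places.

£11,849,085.95

H₁ = 20%×£157 = £31.4000;  H₂ = 20%×£156.50 = £31.3000
EOQ₁ = √(2×75,300×154/31.4000) = 859.43  (< 4,970, feasible at tier 1)
EOQ₂ = √(2×75,300×154/31.3000) = 860.80  (< 4,970 → use Q = 4,970 at tier-2 price)
TC(tier 1 (EOQ₁), Q≈859.4) = £11,849,085.95
TC(tier 2, Q≈4,970.0) = £11,864,563.74
Minimum at tier 1 (EOQ₁): £11,849,085.95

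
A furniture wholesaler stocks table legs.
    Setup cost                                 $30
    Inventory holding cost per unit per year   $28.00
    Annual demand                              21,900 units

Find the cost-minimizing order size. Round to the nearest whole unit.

Q* = √(2·D·S / H) = √(2·21,900·30 / 28) = √46,928.6 ≈ 216.63

217 units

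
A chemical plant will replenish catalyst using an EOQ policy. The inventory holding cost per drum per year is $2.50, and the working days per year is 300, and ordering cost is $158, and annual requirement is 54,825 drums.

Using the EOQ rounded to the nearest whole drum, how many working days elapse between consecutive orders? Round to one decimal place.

14.4 days

EOQ = √(2DS/H) = √(2 × 54,825 × 158 / 2.5)
    = √(6,929,880.00) ≈ 2,632.47 → Q = 2,632 drums
Cycle time = (working days × Q)/D = (300 × 2,632) / 54,825 = 14.402 days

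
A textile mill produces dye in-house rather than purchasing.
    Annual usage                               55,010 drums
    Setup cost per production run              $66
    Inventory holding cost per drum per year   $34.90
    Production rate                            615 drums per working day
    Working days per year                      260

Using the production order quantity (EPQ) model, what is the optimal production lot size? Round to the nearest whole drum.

563 drums

Daily demand d = 55,010/260 = 211.577; p = 615; 1 − d/p = 0.65597
EPQ = √(2DS / (H(1 − d/p)))
    = √(2 × 55,010 × 66 / (34.9 × 0.65597)) ≈ 563.19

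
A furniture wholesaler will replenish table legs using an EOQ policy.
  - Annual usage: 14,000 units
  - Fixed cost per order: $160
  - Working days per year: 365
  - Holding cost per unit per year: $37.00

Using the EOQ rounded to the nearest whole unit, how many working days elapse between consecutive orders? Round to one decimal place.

9.1 days

2DS/H = 2·14,000·160/37 = 121,081.08
EOQ = √121,081.08 ≈ 347.97 → Q = 348 units
Days between orders = 365 / (D/Q) = 365 / 40.230 ≈ 9.073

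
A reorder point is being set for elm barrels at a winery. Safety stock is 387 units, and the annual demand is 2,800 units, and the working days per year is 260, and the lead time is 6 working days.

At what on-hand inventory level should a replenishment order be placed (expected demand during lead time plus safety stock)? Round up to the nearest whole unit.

452 units

Daily demand d = 2,800 / 260 = 10.769 units/day
Demand during lead time = 10.769 × 6 = 64.62
Reorder point = 64.62 + 387 = 451.62 → round up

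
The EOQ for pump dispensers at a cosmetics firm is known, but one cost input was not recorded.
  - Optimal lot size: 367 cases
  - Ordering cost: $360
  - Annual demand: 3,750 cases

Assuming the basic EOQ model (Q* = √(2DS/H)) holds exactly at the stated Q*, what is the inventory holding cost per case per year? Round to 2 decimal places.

Since Q* = (2DS/H)^½, squaring gives Q*²·H = 2DS.
H = 2DS / Q² = 2 × 3,750 × 360 / 367² = 20.0462

$20.05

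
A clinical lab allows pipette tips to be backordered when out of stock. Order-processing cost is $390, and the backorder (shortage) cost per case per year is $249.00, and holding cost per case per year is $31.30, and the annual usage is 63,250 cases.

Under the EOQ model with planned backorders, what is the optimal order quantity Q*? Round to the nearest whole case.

1,332 cases

Basic EOQ = √(2·63,250·390/31.3) = 1,255.467
Backorder adjustment √((H+b)/b) = √((31.3+249)/249) = 1.0610
Q* = 1,255.467 × 1.0610 ≈ 1,332.04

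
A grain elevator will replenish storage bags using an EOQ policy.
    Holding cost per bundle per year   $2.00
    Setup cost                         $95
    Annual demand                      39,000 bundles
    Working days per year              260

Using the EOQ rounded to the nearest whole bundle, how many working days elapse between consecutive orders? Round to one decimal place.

EOQ = √(2DS/H) = √(2 × 39,000 × 95 / 2)
    = √(3,705,000.00) ≈ 1,924.84 → Q = 1,925 bundles
Days between orders = 260 / (D/Q) = 260 / 20.260 ≈ 12.833

12.8 days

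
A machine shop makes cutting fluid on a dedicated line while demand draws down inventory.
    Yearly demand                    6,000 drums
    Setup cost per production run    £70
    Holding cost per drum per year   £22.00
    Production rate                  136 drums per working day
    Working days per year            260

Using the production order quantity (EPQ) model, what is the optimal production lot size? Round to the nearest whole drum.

214 drums

d = 6,000/260 = 23.0769 drums/day;  effective holding cost H(1 − d/p) = 22·(1 − 23.0769/136) = 18.26697
Q* = √(2DS / H_eff) = √(2·6,000·70 / 18.26697) ≈ 214.44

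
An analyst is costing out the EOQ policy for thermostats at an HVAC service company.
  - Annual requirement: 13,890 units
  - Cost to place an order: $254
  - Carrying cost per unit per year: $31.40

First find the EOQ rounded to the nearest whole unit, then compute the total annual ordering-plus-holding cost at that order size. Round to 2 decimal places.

2DS/H = 2·13,890·254/31.4 = 224,717.20
EOQ = √224,717.20 ≈ 474.04 → Q = 474 units
Ordering: D/Q × S = 13,890/474 × $254 = $7,443.16
Holding:  Q/2 × H = 474/2 × $31.4 = $7,441.80
Total = $7,443.16 + $7,441.80 = $14,884.96

$14,884.96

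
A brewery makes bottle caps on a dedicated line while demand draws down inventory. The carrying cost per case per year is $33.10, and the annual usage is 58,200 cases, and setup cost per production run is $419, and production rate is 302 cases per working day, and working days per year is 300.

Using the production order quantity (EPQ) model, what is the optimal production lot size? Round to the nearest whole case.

Daily demand d = 58,200/300 = 194.000; p = 302; 1 − d/p = 0.35762
EPQ = √(2DS / (H(1 − d/p)))
    = √(2 × 58,200 × 419 / (33.1 × 0.35762)) ≈ 2,029.84

2,030 cases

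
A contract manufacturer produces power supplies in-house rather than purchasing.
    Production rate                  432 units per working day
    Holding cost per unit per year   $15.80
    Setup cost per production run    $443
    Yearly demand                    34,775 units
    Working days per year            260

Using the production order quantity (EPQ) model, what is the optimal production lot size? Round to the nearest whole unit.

Daily demand d = 34,775/260 = 133.750; p = 432; 1 − d/p = 0.69039
EPQ = √(2DS / (H(1 − d/p)))
    = √(2 × 34,775 × 443 / (15.8 × 0.69039)) ≈ 1,680.64

1,681 units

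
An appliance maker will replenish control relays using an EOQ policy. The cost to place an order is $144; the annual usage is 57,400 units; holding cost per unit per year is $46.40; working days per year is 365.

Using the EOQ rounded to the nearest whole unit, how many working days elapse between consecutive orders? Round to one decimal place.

3.8 days

Optimal lot size Q* = (2 × 57,400 × $144 / $46.4)^½ ≈ 596.89 → Q = 597 units
Days between orders = 365 / (D/Q) = 365 / 96.147 ≈ 3.796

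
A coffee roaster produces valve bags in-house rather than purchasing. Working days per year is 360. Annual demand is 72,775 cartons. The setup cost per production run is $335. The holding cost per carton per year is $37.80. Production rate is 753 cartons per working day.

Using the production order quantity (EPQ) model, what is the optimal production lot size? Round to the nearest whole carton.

d = 72,775/360 = 202.1528 cartons/day;  effective holding cost H(1 − d/p) = 37.8·(1 − 202.1528/753) = 27.65209
Q* = √(2DS / H_eff) = √(2·72,775·335 / 27.65209) ≈ 1,327.90

1,328 cartons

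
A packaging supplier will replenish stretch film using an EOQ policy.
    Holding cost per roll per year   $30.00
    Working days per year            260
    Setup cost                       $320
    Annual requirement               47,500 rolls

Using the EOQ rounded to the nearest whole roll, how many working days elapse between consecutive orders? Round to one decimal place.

Optimal lot size Q* = (2 × 47,500 × $320 / $30)^½ ≈ 1,006.64 → Q = 1,007 rolls
Days between orders = 260 / (D/Q) = 260 / 47.170 ≈ 5.512

5.5 days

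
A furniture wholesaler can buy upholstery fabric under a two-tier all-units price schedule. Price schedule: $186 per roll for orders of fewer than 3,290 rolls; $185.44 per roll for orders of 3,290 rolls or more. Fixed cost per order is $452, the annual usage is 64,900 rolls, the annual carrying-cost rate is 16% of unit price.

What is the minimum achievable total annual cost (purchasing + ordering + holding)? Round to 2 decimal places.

$12,092,780.16

H₁ = 16%×$186 = $29.7600;  H₂ = 16%×$185.44 = $29.6704
EOQ₁ = √(2×64,900×452/29.7600) = 1,404.07  (< 3,290, feasible at tier 1)
EOQ₂ = √(2×64,900×452/29.6704) = 1,406.19  (< 3,290 → use Q = 3,290 at tier-2 price)
TC(tier 1 (EOQ₁), Q≈1,404.1) = $12,113,185.25
TC(tier 2, Q≈3,290.0) = $12,092,780.16
Minimum at tier 2: $12,092,780.16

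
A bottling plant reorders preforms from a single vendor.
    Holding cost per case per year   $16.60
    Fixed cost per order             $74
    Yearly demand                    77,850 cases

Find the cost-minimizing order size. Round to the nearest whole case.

833 cases

Optimal lot size Q* = (2 × 77,850 × $74 / $16.6)^½ ≈ 833.12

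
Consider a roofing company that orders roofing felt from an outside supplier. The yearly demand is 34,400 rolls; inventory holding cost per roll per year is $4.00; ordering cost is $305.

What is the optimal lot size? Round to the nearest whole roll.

2,290 rolls

2DS/H = 2·34,400·305/4 = 5,246,000.00
EOQ = √5,246,000.00 ≈ 2,290.41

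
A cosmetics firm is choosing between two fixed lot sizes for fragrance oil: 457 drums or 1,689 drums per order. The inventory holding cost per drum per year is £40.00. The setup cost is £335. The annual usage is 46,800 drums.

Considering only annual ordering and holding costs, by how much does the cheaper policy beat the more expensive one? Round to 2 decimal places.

£383.93

TC(Q) = (D/Q)S + (Q/2)H
TC(457) = (46,800/457)×335 + (457/2)×40 = £43,446.35
TC(1,689) = (46,800/1,689)×335 + (1,689/2)×40 = £43,062.42
Cheaper: Q = 1,689.  Difference = £383.93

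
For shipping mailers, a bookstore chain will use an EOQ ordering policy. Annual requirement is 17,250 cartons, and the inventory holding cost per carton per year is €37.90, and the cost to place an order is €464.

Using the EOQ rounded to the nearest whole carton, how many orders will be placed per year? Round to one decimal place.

26.5 orders per year

EOQ = √(2DS/H) = √(2 × 17,250 × 464 / 37.9)
    = √(422,374.67) ≈ 649.90 → Q = 650
N = D/Q = 17,250/650 ≈ 26.538 orders/yr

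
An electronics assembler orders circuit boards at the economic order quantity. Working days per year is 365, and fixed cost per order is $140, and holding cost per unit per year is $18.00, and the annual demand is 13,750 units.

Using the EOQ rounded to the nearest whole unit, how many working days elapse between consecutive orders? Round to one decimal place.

Optimal lot size Q* = (2 × 13,750 × $140 / $18)^½ ≈ 462.48 → Q = 462 units
Cycle time = (working days × Q)/D = (365 × 462) / 13,750 = 12.264 days

12.3 days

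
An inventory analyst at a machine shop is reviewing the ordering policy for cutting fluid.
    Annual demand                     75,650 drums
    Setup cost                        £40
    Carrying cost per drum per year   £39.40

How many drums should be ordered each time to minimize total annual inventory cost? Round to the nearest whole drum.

Q* = √(2·D·S / H) = √(2·75,650·40 / 39.4) = √153,604.1 ≈ 391.92

392 drums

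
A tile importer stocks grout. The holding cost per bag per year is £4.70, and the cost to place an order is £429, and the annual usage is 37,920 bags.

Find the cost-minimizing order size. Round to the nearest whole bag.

2DS/H = 2·37,920·429/4.7 = 6,922,417.02
EOQ = √6,922,417.02 ≈ 2,631.05

2,631 bags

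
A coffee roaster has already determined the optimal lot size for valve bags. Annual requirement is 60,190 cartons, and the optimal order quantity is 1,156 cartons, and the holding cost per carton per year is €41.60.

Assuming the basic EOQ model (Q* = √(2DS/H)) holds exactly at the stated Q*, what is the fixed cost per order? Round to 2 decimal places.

€461.80

EOQ relation: Q² = 2DS/H, so rearrange for the unknown.
S = Q²H / (2D) = 1,156² × 41.6 / (2 × 60,190) = 461.8008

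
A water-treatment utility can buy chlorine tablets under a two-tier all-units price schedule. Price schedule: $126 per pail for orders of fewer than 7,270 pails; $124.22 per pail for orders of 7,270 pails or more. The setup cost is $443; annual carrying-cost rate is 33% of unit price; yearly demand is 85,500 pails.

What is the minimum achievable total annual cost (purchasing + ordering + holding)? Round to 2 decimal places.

$10,775,028.07

H₁ = 33%×$126 = $41.5800;  H₂ = 33%×$124.22 = $40.9926
EOQ₁ = √(2×85,500×443/41.5800) = 1,349.76  (< 7,270, feasible at tier 1)
EOQ₂ = √(2×85,500×443/40.9926) = 1,359.40  (< 7,270 → use Q = 7,270 at tier-2 price)
TC(tier 1 (EOQ₁), Q≈1,349.8) = $10,829,123.17
TC(tier 2, Q≈7,270.0) = $10,775,028.07
Minimum at tier 2: $10,775,028.07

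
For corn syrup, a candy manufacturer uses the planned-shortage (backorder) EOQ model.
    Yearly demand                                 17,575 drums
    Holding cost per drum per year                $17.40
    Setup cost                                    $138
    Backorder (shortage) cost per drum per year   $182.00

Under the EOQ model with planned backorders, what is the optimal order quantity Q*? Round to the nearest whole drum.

553 drums

Basic EOQ = √(2·17,575·138/17.4) = 527.992
Backorder adjustment √((H+b)/b) = √((17.4+182)/182) = 1.0467
Q* = 527.992 × 1.0467 ≈ 552.66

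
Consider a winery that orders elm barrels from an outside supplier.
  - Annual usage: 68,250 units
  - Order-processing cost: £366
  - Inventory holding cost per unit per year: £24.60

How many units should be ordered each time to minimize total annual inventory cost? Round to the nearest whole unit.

Q* = √(2·D·S / H) = √(2·68,250·366 / 24.6) = √2,030,853.7 ≈ 1,425.08

1,425 units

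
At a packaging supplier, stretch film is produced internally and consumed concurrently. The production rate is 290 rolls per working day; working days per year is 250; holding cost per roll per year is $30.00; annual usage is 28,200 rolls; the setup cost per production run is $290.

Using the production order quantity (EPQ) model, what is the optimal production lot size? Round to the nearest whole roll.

d = 28,200/250 = 112.8000 rolls/day;  effective holding cost H(1 − d/p) = 30·(1 − 112.8000/290) = 18.33103
Q* = √(2DS / H_eff) = √(2·28,200·290 / 18.33103) ≈ 944.59

945 rolls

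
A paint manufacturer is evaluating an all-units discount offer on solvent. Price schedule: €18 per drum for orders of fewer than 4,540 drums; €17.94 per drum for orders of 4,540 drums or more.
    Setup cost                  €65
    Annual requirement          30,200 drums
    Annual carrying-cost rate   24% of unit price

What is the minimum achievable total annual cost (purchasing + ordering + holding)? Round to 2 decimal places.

H₁ = 24%×€18 = €4.3200;  H₂ = 24%×€17.94 = €4.3056
EOQ₁ = √(2×30,200×65/4.3200) = 953.31  (< 4,540, feasible at tier 1)
EOQ₂ = √(2×30,200×65/4.3056) = 954.90  (< 4,540 → use Q = 4,540 at tier-2 price)
TC(tier 1 (EOQ₁), Q≈953.3) = €547,718.29
TC(tier 2, Q≈4,540.0) = €551,994.09
Minimum at tier 1 (EOQ₁): €547,718.29

€547,718.29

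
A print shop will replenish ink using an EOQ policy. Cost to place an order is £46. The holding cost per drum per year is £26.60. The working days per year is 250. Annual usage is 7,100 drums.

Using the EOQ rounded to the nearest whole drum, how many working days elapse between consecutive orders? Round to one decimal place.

Q* = √(2·D·S / H) = √(2·7,100·46 / 26.6) = √24,556.4 ≈ 156.70 → Q = 157 drums
Cycle time = (working days × Q)/D = (250 × 157) / 7,100 = 5.528 days

5.5 days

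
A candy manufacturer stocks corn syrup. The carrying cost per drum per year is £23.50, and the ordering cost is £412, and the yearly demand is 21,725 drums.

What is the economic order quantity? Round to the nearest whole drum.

Q* = √(2·D·S / H) = √(2·21,725·412 / 23.5) = √761,761.7 ≈ 872.79

873 drums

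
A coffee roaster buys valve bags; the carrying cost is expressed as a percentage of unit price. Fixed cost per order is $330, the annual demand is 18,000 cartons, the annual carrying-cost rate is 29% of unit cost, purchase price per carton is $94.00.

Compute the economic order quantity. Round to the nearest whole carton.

H = i·C = 0.29 × $94 = $27.2600 per carton-year
Q* = √(2·D·S / H) = √(2·18,000·330 / 27.26) = √435,803.4 ≈ 660.15

660 cartons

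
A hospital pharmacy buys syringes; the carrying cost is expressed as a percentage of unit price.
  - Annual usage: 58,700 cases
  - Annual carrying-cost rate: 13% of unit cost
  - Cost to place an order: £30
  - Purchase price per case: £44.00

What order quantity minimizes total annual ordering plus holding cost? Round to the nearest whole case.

Carrying cost H = £44 × 13% = £5.7200/case/yr
Optimal lot size Q* = (2 × 58,700 × £30 / £5.72)^½ ≈ 784.69

785 cases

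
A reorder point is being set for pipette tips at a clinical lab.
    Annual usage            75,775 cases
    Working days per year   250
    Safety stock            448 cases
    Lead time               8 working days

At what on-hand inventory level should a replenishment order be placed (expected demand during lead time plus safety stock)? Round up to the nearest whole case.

Daily demand d = 75,775 / 250 = 303.100 cases/day
Demand during lead time = 303.100 × 8 = 2,424.80
Reorder point = 2,424.80 + 448 = 2,872.80 → round up

2,873 cases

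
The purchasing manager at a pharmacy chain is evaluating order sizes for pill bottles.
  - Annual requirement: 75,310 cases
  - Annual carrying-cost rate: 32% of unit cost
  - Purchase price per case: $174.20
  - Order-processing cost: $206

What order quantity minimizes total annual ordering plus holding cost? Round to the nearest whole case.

H = i·C = 0.32 × $174.2 = $55.7440 per case-year
EOQ = √(2DS/H) = √(2 × 75,310 × 206 / 55.744)
    = √(556,610.94) ≈ 746.06

746 cases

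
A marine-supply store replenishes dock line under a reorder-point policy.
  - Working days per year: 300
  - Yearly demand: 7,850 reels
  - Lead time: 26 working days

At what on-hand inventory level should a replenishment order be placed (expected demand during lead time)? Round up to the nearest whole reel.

681 reels

Daily demand d = 7,850 / 300 = 26.167 reels/day
Demand during lead time = 26.167 × 26 = 680.33
Reorder point = 680.33 → round up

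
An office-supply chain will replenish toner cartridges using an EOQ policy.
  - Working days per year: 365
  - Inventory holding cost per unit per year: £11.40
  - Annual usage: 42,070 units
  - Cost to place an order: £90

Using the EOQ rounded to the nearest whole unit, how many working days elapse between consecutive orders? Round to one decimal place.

Q* = √(2·D·S / H) = √(2·42,070·90 / 11.4) = √664,263.2 ≈ 815.02 → Q = 815 units
Days between orders = 365 / (D/Q) = 365 / 51.620 ≈ 7.071

7.1 days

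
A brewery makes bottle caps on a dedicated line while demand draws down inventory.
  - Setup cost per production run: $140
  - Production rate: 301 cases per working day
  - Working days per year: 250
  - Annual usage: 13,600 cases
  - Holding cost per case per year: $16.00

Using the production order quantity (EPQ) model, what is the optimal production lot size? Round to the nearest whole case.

539 cases

Daily demand d = 13,600/250 = 54.400; p = 301; 1 − d/p = 0.81927
EPQ = √(2DS / (H(1 − d/p)))
    = √(2 × 13,600 × 140 / (16 × 0.81927)) ≈ 538.98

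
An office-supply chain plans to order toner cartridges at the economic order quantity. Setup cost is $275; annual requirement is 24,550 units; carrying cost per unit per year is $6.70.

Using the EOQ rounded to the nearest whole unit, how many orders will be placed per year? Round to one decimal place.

17.3 orders per year

EOQ = √(2DS/H) = √(2 × 24,550 × 275 / 6.7)
    = √(2,015,298.51) ≈ 1,419.61 → Q = 1,420
Orders per year = D/Q = 24,550 / 1,420 = 17.289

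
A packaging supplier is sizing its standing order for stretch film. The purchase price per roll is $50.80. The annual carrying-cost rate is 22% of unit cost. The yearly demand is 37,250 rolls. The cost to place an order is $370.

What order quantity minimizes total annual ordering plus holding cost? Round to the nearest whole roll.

1,570 rolls

Carrying cost H = $50.8 × 22% = $11.1760/roll/yr
EOQ = √(2DS/H) = √(2 × 37,250 × 370 / 11.176)
    = √(2,466,445.96) ≈ 1,570.49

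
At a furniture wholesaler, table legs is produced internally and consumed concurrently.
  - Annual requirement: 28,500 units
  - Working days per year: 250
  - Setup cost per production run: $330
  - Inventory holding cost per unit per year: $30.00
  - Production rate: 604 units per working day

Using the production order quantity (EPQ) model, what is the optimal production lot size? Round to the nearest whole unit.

879 units

d = 28,500/250 = 114.0000 units/day;  effective holding cost H(1 − d/p) = 30·(1 − 114.0000/604) = 24.33775
Q* = √(2DS / H_eff) = √(2·28,500·330 / 24.33775) ≈ 879.13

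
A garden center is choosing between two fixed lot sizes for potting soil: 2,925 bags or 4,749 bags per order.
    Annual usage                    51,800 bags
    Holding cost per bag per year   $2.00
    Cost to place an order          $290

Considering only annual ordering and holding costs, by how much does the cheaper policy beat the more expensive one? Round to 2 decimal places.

For each Q, cost = (D/Q)·S + (Q/2)·H.
TC(2,925) = (51,800/2,925)×290 + (2,925/2)×2 = $8,060.73
TC(4,749) = (51,800/4,749)×290 + (4,749/2)×2 = $7,912.19
|ΔTC| = |$8,060.73 − $7,912.19| = $148.53

$148.53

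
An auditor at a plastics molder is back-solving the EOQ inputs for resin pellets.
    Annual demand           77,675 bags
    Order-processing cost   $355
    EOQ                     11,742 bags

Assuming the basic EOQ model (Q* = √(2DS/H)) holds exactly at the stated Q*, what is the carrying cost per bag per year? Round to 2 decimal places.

$0.40

Since Q* = (2DS/H)^½, squaring gives Q*²·H = 2DS.
H = 2DS / Q² = 2 × 77,675 × 355 / 11,742² = 0.4000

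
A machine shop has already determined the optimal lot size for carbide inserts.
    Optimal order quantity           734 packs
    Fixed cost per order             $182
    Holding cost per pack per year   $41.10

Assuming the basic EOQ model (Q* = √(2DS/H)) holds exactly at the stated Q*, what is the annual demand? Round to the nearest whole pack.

From Q* = √(2DS/H) ⇒ Q*² = 2DS/H.
D = Q²H / (2S) = 734² × 41.1 / (2 × 182) = 60,832.06

60,832 packs per year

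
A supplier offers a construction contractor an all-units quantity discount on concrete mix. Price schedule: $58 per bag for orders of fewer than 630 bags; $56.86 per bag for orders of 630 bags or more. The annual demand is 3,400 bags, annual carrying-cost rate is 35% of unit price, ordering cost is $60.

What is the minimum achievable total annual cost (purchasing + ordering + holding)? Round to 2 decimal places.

H₁ = 35%×$58 = $20.3000;  H₂ = 35%×$56.86 = $19.9010
EOQ₁ = √(2×3,400×60/20.3000) = 141.77  (< 630, feasible at tier 1)
EOQ₂ = √(2×3,400×60/19.9010) = 143.18  (< 630 → use Q = 630 at tier-2 price)
TC(tier 1 (EOQ₁), Q≈141.8) = $200,077.92
TC(tier 2, Q≈630.0) = $199,916.62
Minimum at tier 2: $199,916.62

$199,916.62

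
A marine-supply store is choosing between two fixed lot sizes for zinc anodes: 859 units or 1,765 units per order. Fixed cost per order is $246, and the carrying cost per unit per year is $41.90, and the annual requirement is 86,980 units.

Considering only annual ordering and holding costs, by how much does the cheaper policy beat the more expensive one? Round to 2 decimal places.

For each Q, cost = (D/Q)·S + (Q/2)·H.
TC(859) = (86,980/859)×246 + (859/2)×41.9 = $42,905.34
TC(1,765) = (86,980/1,765)×246 + (1,765/2)×41.9 = $49,099.74
Lots of 859 are cheaper by $6,194.40.

$6,194.40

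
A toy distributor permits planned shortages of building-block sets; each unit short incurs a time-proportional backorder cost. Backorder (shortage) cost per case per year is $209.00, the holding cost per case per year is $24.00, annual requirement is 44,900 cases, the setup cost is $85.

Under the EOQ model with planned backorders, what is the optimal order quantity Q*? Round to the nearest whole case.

595 cases

Basic EOQ = √(2·44,900·85/24) = 563.952
Backorder adjustment √((H+b)/b) = √((24+209)/209) = 1.0559
Q* = 563.952 × 1.0559 ≈ 595.45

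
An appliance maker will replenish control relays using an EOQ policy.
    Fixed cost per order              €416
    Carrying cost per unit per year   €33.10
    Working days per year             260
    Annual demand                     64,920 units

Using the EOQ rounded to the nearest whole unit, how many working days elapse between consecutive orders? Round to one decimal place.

2DS/H = 2·64,920·416/33.1 = 1,631,825.98
EOQ = √1,631,825.98 ≈ 1,277.43 → Q = 1,277 units
Days between orders = 260 / (D/Q) = 260 / 50.838 ≈ 5.114

5.1 days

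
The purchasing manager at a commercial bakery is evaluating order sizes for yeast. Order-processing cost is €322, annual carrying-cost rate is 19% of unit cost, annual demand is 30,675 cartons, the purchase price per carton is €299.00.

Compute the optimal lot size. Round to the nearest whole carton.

590 cartons

Holding cost per carton per year: H = 19% × €299 = €56.8100
Optimal lot size Q* = (2 × 30,675 × €322 / €56.81)^½ ≈ 589.69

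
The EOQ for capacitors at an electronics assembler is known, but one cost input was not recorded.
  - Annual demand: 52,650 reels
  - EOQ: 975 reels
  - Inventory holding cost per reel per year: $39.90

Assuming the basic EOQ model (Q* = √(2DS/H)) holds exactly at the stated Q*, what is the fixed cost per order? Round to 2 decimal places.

$360.21

Since Q* = (2DS/H)^½, squaring gives Q*²·H = 2DS.
S = Q²H / (2D) = 975² × 39.9 / (2 × 52,650) = 360.2083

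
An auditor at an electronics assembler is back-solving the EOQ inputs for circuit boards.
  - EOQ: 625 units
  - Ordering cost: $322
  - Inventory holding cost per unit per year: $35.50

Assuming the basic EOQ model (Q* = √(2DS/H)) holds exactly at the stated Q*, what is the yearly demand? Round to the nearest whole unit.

21,533 units per year

Since Q* = (2DS/H)^½, squaring gives Q*²·H = 2DS.
D = Q²H / (2S) = 625² × 35.5 / (2 × 322) = 21,532.90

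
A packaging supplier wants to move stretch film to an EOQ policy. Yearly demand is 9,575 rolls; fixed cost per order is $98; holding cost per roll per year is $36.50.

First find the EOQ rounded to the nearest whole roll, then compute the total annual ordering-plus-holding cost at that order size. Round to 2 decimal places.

$8,276.45

EOQ = √(2DS/H) = √(2 × 9,575 × 98 / 36.5)
    = √(51,416.44) ≈ 226.75 → Q = 227 rolls
Annual ordering cost = (D/Q)·S = (9,575/227) × 98 = $4,133.70
Annual holding cost  = (Q/2)·H = (227/2) × 36.5 = $4,142.75
Total = $4,133.70 + $4,142.75 = $8,276.45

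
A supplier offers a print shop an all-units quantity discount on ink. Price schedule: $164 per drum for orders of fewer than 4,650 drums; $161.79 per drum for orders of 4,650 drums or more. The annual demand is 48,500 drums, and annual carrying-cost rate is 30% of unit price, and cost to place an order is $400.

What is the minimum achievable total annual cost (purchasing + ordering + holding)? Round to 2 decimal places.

$7,963,835.57

H₁ = 30%×$164 = $49.2000;  H₂ = 30%×$161.79 = $48.5370
EOQ₁ = √(2×48,500×400/49.2000) = 888.04  (< 4,650, feasible at tier 1)
EOQ₂ = √(2×48,500×400/48.5370) = 894.09  (< 4,650 → use Q = 4,650 at tier-2 price)
TC(tier 1 (EOQ₁), Q≈888.0) = $7,997,691.65
TC(tier 2, Q≈4,650.0) = $7,963,835.57
Minimum at tier 2: $7,963,835.57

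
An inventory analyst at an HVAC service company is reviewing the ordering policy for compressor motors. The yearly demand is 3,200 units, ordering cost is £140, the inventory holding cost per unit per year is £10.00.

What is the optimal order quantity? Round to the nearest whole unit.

Optimal lot size Q* = (2 × 3,200 × £140 / £10)^½ ≈ 299.33

299 units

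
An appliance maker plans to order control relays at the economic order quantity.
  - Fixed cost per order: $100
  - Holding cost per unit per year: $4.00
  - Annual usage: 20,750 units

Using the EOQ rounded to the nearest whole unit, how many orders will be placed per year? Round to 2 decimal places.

Optimal lot size Q* = (2 × 20,750 × $100 / $4)^½ ≈ 1,018.58 → Q = 1,019
N = D/Q = 20,750/1,019 ≈ 20.363 orders/yr

20.36 orders per year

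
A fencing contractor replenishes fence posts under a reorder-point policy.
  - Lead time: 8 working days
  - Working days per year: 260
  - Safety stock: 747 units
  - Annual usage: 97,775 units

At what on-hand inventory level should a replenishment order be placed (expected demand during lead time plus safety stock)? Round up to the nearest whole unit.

3,756 units

Daily demand d = 97,775 / 260 = 376.058 units/day
Demand during lead time = 376.058 × 8 = 3,008.46
Reorder point = 3,008.46 + 747 = 3,755.46 → round up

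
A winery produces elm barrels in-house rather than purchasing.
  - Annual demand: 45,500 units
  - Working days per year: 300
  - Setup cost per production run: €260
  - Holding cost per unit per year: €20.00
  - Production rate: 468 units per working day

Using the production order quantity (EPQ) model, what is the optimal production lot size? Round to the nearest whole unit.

1,323 units

Daily demand d = 45,500/300 = 151.667; p = 468; 1 − d/p = 0.67593
EPQ = √(2DS / (H(1 − d/p)))
    = √(2 × 45,500 × 260 / (20 × 0.67593)) ≈ 1,322.95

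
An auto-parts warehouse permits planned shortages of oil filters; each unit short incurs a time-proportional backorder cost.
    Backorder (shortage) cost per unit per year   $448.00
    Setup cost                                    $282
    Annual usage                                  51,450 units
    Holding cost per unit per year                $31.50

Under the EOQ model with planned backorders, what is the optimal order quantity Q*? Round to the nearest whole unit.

993 units

Q* = √(2DS/H) · √((H + b)/b)
   = √(2 × 51,450 × 282 / 31.5) · √((31.5 + 448) / 448)
   = 959.792 × 1.0346 ≈ 992.96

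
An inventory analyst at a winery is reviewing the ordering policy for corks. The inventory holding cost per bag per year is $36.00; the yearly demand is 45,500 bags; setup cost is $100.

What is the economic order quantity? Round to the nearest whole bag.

503 bags

2DS/H = 2·45,500·100/36 = 252,777.78
EOQ = √252,777.78 ≈ 502.77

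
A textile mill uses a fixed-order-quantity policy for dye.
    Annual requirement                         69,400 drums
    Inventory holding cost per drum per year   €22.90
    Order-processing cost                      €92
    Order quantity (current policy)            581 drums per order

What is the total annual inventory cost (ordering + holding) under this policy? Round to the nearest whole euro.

Ordering: D/Q × S = 69,400/581 × €92 = €10,989.33
Holding:  Q/2 × H = 581/2 × €22.9 = €6,652.45
Total = €10,989.33 + €6,652.45 = €17,641.78

€17,642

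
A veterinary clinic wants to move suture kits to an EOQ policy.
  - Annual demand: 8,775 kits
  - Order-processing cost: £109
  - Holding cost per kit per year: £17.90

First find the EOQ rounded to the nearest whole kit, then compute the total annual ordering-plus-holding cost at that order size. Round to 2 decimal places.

EOQ = √(2DS/H) = √(2 × 8,775 × 109 / 17.9)
    = √(106,868.72) ≈ 326.91 → Q = 327 kits
Annual ordering cost = (D/Q)·S = (8,775/327) × 109 = £2,925.00
Annual holding cost  = (Q/2)·H = (327/2) × 17.9 = £2,926.65
Total = £2,925.00 + £2,926.65 = £5,851.65

£5,851.65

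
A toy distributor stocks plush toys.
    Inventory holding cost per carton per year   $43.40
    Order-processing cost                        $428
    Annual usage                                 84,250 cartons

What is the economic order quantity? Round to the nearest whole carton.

1,289 cartons

Optimal lot size Q* = (2 × 84,250 × $428 / $43.4)^½ ≈ 1,289.07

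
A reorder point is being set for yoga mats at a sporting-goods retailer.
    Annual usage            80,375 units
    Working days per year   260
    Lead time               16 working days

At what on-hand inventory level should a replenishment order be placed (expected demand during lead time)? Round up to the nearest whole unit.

4,947 units

Daily demand d = 80,375 / 260 = 309.135 units/day
Demand during lead time = 309.135 × 16 = 4,946.15
Reorder point = 4,946.15 → round up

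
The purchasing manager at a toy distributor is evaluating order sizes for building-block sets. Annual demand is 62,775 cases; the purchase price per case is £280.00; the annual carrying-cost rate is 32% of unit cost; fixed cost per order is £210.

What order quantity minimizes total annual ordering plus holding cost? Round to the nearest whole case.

542 cases

Carrying cost H = £280 × 32% = £89.6000/case/yr
EOQ = √(2DS/H) = √(2 × 62,775 × 210 / 89.6)
    = √(294,257.81) ≈ 542.46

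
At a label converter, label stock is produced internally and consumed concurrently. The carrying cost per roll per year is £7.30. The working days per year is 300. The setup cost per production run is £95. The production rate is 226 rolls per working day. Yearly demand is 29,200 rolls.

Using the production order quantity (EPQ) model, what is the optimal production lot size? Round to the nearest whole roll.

1,155 rolls

Daily demand d = 29,200/300 = 97.333; p = 226; 1 − d/p = 0.56932
EPQ = √(2DS / (H(1 − d/p)))
    = √(2 × 29,200 × 95 / (7.3 × 0.56932)) ≈ 1,155.39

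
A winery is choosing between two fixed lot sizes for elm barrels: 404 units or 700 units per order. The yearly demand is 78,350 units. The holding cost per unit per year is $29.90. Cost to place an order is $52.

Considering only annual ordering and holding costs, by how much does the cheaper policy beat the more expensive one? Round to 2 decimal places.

$160.83

For each Q, cost = (D/Q)·S + (Q/2)·H.
TC(404) = (78,350/404)×52 + (404/2)×29.9 = $16,124.45
TC(700) = (78,350/700)×52 + (700/2)×29.9 = $16,285.29
|ΔTC| = |$16,124.45 − $16,285.29| = $160.83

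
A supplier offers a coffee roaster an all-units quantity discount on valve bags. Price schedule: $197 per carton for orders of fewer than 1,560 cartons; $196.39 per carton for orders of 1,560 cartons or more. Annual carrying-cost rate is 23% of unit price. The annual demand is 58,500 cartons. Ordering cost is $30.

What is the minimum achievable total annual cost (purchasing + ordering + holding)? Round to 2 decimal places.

$11,525,172.37

H₁ = 23%×$197 = $45.3100;  H₂ = 23%×$196.39 = $45.1697
EOQ₁ = √(2×58,500×30/45.3100) = 278.33  (< 1,560, feasible at tier 1)
EOQ₂ = √(2×58,500×30/45.1697) = 278.76  (< 1,560 → use Q = 1,560 at tier-2 price)
TC(tier 1 (EOQ₁), Q≈278.3) = $11,537,111.03
TC(tier 2, Q≈1,560.0) = $11,525,172.37
Minimum at tier 2: $11,525,172.37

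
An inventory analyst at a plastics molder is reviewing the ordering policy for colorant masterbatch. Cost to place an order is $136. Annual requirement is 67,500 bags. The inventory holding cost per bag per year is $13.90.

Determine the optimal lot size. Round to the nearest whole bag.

1,149 bags

EOQ = √(2DS/H) = √(2 × 67,500 × 136 / 13.9)
    = √(1,320,863.31) ≈ 1,149.29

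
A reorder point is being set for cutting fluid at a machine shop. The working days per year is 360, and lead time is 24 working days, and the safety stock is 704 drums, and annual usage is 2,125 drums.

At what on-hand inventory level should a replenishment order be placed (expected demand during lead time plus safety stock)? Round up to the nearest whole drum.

846 drums

Daily demand d = 2,125 / 360 = 5.903 drums/day
Demand during lead time = 5.903 × 24 = 141.67
Reorder point = 141.67 + 704 = 845.67 → round up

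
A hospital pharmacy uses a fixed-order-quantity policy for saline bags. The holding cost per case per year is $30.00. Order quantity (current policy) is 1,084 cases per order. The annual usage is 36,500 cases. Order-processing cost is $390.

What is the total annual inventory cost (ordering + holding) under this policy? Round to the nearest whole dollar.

Annual ordering cost = (D/Q)·S = (36,500/1,084) × 390 = $13,131.92
Annual holding cost  = (Q/2)·H = (1,084/2) × 30 = $16,260.00
Total = $13,131.92 + $16,260.00 = $29,391.92

$29,392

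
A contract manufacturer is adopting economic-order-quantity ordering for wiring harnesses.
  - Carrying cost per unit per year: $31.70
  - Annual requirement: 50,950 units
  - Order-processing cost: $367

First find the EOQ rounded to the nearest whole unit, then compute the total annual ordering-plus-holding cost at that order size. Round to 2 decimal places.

$34,431.01

EOQ = √(2DS/H) = √(2 × 50,950 × 367 / 31.7)
    = √(1,179,725.55) ≈ 1,086.15 → Q = 1,086 units
Ordering: D/Q × S = 50,950/1,086 × $367 = $17,217.91
Holding:  Q/2 × H = 1,086/2 × $31.7 = $17,213.10
Total = $17,217.91 + $17,213.10 = $34,431.01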